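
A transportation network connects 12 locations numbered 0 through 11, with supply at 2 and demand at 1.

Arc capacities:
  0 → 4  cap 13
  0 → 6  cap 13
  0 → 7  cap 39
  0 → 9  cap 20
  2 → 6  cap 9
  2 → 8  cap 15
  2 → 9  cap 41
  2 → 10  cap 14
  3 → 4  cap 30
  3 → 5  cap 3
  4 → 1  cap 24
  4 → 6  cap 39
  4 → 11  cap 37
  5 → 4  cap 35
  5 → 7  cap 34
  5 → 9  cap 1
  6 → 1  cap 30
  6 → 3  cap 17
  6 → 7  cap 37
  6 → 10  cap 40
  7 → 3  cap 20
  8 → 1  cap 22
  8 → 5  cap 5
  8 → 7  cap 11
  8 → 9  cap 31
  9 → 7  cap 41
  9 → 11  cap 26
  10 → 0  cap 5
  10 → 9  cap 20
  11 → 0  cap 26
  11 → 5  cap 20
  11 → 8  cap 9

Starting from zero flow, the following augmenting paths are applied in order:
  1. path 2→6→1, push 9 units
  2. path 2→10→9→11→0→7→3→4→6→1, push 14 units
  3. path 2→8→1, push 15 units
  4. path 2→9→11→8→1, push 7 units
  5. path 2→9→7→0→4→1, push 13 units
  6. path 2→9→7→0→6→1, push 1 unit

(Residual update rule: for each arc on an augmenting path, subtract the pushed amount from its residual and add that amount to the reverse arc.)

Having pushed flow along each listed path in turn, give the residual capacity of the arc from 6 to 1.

after path 1 (2→6→1, push 9): res(6,1)=21
after path 2 (2→10→9→11→0→7→3→4→6→1, push 14): res(6,1)=7
after path 3 (2→8→1, push 15): res(6,1)=7
after path 4 (2→9→11→8→1, push 7): res(6,1)=7
after path 5 (2→9→7→0→4→1, push 13): res(6,1)=7
after path 6 (2→9→7→0→6→1, push 1): res(6,1)=6

Residual capacity of (6,1): 6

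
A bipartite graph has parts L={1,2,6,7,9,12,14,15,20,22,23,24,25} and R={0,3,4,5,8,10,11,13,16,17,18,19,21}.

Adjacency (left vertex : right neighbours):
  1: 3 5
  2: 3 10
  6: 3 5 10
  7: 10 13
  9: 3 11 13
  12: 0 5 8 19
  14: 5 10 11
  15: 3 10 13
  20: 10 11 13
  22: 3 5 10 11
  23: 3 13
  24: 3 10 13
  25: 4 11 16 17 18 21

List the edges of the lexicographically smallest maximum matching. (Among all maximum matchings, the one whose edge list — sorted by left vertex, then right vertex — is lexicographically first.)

|M| = 7 (so the lex-smallest maximum matching has 7 edges)
process left vertices in ascending order; for each, take the smallest-labelled available neighbour that still permits 7 edges overall, or leave it unmatched if none does
lex-smallest matching: {1-3, 2-10, 6-5, 7-13, 9-11, 12-0, 25-4}

Lex-smallest maximum matching: {(1,3), (2,10), (6,5), (7,13), (9,11), (12,0), (25,4)}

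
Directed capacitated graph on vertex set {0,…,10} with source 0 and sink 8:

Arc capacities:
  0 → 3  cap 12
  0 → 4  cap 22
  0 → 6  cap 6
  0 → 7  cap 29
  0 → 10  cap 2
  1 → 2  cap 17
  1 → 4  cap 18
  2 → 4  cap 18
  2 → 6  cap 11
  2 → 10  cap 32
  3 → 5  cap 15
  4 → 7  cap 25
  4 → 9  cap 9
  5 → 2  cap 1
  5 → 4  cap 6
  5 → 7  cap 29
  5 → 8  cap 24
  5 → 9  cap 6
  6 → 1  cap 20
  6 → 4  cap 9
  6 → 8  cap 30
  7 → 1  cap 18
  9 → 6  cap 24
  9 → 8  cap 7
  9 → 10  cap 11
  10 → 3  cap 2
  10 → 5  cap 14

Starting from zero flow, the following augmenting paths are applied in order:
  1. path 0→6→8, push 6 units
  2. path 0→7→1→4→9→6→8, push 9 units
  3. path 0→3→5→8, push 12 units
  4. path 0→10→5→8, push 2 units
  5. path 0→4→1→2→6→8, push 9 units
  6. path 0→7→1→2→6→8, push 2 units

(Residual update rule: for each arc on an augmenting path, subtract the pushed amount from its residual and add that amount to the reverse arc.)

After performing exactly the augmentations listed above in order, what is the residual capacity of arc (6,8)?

Residual capacity of (6,8): 4

after path 1 (0→6→8, push 6): res(6,8)=24
after path 2 (0→7→1→4→9→6→8, push 9): res(6,8)=15
after path 3 (0→3→5→8, push 12): res(6,8)=15
after path 4 (0→10→5→8, push 2): res(6,8)=15
after path 5 (0→4→1→2→6→8, push 9): res(6,8)=6
after path 6 (0→7→1→2→6→8, push 2): res(6,8)=4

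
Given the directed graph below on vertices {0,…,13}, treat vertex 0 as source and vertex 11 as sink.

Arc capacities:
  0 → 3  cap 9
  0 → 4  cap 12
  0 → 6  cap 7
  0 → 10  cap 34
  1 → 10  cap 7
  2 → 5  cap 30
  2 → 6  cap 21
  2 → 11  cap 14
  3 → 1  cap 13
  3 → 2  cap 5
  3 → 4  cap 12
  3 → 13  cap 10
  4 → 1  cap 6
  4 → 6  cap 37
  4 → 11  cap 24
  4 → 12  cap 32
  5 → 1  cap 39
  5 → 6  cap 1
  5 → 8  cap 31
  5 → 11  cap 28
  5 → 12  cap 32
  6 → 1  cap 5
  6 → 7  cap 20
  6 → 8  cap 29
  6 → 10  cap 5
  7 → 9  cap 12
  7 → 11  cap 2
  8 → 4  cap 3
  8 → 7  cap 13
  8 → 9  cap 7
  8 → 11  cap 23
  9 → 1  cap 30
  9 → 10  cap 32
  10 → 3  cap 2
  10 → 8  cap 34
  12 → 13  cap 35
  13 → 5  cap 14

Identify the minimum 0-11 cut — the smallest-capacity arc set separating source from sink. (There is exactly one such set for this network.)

augment #1: 0→4→11 push 12
augment #2: 0→3→2→11 push 5
augment #3: 0→3→4→11 push 4
augment #4: 0→6→7→11 push 2
augment #5: 0→6→8→11 push 5
augment #6: 0→10→8→11 push 18
augment #7: 0→10→3→4→11 push 2
augment #8: 0→10→8→4→11 push 3
max flow = 51; residual-reachable set from 0 gives S-side
cut edges (S→T): {(0,3), (0,4), (7,11), (8,4), (8,11), (10,3)} total cap 51

Min-cut arcs: {(0,3), (0,4), (7,11), (8,4), (8,11), (10,3)} (total capacity 51)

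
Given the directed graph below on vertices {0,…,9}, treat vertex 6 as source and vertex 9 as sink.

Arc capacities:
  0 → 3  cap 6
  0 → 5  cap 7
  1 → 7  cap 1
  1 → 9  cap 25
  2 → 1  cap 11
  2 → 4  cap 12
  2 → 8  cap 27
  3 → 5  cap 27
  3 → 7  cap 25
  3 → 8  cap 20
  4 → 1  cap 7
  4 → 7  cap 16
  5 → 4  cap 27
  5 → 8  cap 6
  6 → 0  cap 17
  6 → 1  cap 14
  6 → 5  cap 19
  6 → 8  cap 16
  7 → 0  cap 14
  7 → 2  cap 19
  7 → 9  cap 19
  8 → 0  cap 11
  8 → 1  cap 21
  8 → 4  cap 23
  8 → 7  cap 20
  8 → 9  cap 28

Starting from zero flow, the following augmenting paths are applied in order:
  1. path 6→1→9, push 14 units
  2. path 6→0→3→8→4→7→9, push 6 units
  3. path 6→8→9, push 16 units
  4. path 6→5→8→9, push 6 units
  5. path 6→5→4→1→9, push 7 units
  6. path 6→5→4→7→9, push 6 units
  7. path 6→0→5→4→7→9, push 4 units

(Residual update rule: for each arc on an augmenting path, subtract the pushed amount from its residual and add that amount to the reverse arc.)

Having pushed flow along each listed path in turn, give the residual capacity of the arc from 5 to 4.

Residual capacity of (5,4): 10

after path 1 (6→1→9, push 14): res(5,4)=27
after path 2 (6→0→3→8→4→7→9, push 6): res(5,4)=27
after path 3 (6→8→9, push 16): res(5,4)=27
after path 4 (6→5→8→9, push 6): res(5,4)=27
after path 5 (6→5→4→1→9, push 7): res(5,4)=20
after path 6 (6→5→4→7→9, push 6): res(5,4)=14
after path 7 (6→0→5→4→7→9, push 4): res(5,4)=10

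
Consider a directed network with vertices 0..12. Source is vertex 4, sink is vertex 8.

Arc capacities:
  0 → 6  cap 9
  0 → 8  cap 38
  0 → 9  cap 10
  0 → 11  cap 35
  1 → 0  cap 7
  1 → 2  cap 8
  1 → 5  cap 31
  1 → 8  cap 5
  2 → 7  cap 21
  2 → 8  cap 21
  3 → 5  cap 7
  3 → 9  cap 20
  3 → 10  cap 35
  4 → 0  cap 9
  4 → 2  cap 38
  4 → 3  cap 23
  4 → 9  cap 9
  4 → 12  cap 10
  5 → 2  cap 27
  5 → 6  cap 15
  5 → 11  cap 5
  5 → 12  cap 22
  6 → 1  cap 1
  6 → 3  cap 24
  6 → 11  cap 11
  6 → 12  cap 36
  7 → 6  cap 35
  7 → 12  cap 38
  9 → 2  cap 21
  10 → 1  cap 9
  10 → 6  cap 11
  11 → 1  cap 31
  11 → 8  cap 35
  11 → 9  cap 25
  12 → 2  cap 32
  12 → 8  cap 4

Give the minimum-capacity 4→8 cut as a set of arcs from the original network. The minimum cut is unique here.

Min-cut arcs: {(2,8), (4,0), (5,11), (6,1), (6,11), (10,1), (12,8)} (total capacity 60)

augment #1: 4→0→8 push 9
augment #2: 4→2→8 push 21
augment #3: 4→12→8 push 4
augment #4: 4→3→5→11→8 push 5
augment #5: 4→3→10→1→8 push 5
augment #6: 4→2→7→6→11→8 push 11
augment #7: 4→3→10→1→0→8 push 4
augment #8: 4→2→7→6→1→0→8 push 1
max flow = 60; residual-reachable set from 4 gives S-side
cut edges (S→T): {(2,8), (4,0), (5,11), (6,1), (6,11), (10,1), (12,8)} total cap 60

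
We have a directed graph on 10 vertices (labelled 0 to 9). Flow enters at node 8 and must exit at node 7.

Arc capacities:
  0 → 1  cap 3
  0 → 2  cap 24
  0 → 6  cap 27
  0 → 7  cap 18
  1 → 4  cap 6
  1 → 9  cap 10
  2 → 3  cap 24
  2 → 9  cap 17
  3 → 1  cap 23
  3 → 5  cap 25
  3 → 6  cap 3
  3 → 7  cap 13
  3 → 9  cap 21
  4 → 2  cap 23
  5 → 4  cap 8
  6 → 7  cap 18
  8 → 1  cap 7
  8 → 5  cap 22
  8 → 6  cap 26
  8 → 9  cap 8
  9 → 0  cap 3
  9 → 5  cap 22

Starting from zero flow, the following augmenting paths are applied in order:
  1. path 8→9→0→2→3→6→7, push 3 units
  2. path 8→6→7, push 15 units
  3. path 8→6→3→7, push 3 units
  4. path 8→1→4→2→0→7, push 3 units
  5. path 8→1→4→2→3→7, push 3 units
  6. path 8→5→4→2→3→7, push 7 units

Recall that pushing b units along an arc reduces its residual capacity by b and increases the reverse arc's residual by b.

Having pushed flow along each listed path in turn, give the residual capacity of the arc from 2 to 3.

after path 1 (8→9→0→2→3→6→7, push 3): res(2,3)=21
after path 2 (8→6→7, push 15): res(2,3)=21
after path 3 (8→6→3→7, push 3): res(2,3)=21
after path 4 (8→1→4→2→0→7, push 3): res(2,3)=21
after path 5 (8→1→4→2→3→7, push 3): res(2,3)=18
after path 6 (8→5→4→2→3→7, push 7): res(2,3)=11

Residual capacity of (2,3): 11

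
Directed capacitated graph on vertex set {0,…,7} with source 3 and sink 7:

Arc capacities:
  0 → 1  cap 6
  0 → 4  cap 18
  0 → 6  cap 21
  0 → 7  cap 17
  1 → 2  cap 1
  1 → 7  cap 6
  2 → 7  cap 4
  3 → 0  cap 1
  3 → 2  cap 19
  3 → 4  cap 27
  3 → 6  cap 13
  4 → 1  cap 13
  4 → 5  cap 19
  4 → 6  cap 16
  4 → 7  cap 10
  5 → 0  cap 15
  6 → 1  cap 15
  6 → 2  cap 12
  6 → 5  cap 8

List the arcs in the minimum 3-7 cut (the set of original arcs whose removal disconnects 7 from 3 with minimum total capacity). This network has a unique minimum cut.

augment #1: 3→0→7 push 1
augment #2: 3→2→7 push 4
augment #3: 3→4→7 push 10
augment #4: 3→4→1→7 push 6
augment #5: 3→4→5→0→7 push 11
augment #6: 3→6→5→0→7 push 4
max flow = 36; residual-reachable set from 3 gives S-side
cut edges (S→T): {(1,7), (2,7), (3,0), (4,7), (5,0)} total cap 36

Min-cut arcs: {(1,7), (2,7), (3,0), (4,7), (5,0)} (total capacity 36)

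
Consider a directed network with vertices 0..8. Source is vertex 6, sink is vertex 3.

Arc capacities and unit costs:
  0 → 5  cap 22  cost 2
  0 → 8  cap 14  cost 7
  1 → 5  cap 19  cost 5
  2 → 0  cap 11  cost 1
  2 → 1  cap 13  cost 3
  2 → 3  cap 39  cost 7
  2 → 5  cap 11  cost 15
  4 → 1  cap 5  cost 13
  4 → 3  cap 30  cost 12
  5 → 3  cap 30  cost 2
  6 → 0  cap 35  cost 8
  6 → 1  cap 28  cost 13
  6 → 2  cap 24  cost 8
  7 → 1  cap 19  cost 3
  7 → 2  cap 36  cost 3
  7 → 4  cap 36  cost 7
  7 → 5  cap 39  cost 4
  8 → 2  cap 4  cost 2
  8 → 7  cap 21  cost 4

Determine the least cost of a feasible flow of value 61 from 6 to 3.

Minimum cost for 61 units: 967

shortest-cost path #1: 6→0→5→3 push 22 @ unit cost 12 (adds 264)
shortest-cost path #2: 6→2→3 push 24 @ unit cost 15 (adds 360)
shortest-cost path #3: 6→1→5→3 push 8 @ unit cost 20 (adds 160)
shortest-cost path #4: 6→0→8→2→3 push 4 @ unit cost 24 (adds 96)
shortest-cost path #5: 6→0→8→7→2→3 push 3 @ unit cost 29 (adds 87)
total cost = 967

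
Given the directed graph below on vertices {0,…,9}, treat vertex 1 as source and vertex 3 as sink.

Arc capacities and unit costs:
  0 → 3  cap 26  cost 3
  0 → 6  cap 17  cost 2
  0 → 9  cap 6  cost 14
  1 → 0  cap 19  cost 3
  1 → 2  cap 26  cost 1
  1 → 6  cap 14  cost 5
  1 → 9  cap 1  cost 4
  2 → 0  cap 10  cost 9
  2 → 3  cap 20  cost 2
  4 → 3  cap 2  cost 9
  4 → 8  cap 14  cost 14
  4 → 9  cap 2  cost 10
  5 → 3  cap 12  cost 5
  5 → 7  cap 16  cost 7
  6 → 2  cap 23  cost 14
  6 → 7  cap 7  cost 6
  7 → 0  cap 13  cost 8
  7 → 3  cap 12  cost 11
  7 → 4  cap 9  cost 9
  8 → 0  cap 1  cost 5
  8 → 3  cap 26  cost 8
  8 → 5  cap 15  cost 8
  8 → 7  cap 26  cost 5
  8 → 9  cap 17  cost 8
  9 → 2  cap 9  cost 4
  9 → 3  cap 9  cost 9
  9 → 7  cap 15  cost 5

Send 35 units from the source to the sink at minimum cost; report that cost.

Minimum cost for 35 units: 150

shortest-cost path #1: 1→2→3 push 20 @ unit cost 3 (adds 60)
shortest-cost path #2: 1→0→3 push 15 @ unit cost 6 (adds 90)
total cost = 150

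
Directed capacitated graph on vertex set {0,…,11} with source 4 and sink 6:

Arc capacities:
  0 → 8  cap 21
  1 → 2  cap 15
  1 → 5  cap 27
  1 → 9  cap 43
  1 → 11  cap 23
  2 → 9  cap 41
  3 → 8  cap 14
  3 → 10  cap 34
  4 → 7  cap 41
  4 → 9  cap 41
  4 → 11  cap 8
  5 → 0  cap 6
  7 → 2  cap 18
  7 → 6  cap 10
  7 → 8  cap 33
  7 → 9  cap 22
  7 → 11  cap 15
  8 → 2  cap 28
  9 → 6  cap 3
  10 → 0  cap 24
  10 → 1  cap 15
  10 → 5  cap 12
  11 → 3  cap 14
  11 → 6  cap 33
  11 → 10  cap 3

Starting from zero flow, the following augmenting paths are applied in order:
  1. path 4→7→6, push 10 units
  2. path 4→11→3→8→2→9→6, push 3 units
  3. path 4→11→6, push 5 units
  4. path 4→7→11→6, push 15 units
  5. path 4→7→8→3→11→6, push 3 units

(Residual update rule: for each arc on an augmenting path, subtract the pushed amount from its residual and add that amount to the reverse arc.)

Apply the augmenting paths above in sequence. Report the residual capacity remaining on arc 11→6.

after path 1 (4→7→6, push 10): res(11,6)=33
after path 2 (4→11→3→8→2→9→6, push 3): res(11,6)=33
after path 3 (4→11→6, push 5): res(11,6)=28
after path 4 (4→7→11→6, push 15): res(11,6)=13
after path 5 (4→7→8→3→11→6, push 3): res(11,6)=10

Residual capacity of (11,6): 10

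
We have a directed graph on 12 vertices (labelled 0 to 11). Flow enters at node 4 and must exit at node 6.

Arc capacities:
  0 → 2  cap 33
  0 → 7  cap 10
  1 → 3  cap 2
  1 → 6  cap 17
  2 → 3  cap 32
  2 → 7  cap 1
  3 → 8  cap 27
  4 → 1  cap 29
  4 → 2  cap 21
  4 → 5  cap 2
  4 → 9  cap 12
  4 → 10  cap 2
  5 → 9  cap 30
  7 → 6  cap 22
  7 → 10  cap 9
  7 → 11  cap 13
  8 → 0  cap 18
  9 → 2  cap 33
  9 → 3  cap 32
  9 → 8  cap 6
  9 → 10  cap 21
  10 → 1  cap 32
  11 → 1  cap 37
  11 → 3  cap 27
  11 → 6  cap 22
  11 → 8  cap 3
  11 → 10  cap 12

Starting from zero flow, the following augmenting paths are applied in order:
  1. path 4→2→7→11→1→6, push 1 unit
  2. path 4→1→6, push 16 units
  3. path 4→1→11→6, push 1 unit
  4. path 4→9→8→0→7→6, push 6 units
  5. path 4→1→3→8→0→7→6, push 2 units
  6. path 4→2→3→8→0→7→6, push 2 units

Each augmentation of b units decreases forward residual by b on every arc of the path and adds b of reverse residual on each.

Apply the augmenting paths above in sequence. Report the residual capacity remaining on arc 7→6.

after path 1 (4→2→7→11→1→6, push 1): res(7,6)=22
after path 2 (4→1→6, push 16): res(7,6)=22
after path 3 (4→1→11→6, push 1): res(7,6)=22
after path 4 (4→9→8→0→7→6, push 6): res(7,6)=16
after path 5 (4→1→3→8→0→7→6, push 2): res(7,6)=14
after path 6 (4→2→3→8→0→7→6, push 2): res(7,6)=12

Residual capacity of (7,6): 12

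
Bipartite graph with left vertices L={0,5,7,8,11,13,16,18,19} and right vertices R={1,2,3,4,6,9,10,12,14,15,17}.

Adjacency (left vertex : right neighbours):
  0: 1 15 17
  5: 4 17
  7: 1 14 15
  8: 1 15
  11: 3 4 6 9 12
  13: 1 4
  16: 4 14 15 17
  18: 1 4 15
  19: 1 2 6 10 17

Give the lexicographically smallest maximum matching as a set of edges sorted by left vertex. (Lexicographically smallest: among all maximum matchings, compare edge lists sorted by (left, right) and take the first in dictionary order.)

|M| = 7 (so the lex-smallest maximum matching has 7 edges)
process left vertices in ascending order; for each, take the smallest-labelled available neighbour that still permits 7 edges overall, or leave it unmatched if none does
lex-smallest matching: {0-1, 5-4, 7-14, 8-15, 11-3, 16-17, 19-2}

Lex-smallest maximum matching: {(0,1), (5,4), (7,14), (8,15), (11,3), (16,17), (19,2)}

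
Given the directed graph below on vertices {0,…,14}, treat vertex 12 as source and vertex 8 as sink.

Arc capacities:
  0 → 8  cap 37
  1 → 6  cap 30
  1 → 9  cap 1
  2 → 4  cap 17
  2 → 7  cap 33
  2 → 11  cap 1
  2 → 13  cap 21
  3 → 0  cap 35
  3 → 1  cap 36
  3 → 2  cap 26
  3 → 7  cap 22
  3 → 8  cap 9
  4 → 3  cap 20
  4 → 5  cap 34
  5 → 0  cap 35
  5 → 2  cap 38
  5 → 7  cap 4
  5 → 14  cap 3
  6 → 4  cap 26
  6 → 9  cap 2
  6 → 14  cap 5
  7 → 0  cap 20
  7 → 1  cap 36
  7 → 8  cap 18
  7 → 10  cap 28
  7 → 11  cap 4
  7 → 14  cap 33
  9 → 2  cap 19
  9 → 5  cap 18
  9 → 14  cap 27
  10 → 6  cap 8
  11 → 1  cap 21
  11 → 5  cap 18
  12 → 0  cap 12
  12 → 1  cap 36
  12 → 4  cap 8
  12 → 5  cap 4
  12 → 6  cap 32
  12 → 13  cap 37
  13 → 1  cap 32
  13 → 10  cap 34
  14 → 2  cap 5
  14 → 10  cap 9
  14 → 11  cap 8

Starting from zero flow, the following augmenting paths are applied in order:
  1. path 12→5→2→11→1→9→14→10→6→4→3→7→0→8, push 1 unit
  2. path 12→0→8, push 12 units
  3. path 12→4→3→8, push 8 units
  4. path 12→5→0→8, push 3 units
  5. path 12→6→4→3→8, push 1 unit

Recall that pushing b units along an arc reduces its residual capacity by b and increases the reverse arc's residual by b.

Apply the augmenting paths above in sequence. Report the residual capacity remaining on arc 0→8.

Residual capacity of (0,8): 21

after path 1 (12→5→2→11→1→9→14→10→6→4→3→7→0→8, push 1): res(0,8)=36
after path 2 (12→0→8, push 12): res(0,8)=24
after path 3 (12→4→3→8, push 8): res(0,8)=24
after path 4 (12→5→0→8, push 3): res(0,8)=21
after path 5 (12→6→4→3→8, push 1): res(0,8)=21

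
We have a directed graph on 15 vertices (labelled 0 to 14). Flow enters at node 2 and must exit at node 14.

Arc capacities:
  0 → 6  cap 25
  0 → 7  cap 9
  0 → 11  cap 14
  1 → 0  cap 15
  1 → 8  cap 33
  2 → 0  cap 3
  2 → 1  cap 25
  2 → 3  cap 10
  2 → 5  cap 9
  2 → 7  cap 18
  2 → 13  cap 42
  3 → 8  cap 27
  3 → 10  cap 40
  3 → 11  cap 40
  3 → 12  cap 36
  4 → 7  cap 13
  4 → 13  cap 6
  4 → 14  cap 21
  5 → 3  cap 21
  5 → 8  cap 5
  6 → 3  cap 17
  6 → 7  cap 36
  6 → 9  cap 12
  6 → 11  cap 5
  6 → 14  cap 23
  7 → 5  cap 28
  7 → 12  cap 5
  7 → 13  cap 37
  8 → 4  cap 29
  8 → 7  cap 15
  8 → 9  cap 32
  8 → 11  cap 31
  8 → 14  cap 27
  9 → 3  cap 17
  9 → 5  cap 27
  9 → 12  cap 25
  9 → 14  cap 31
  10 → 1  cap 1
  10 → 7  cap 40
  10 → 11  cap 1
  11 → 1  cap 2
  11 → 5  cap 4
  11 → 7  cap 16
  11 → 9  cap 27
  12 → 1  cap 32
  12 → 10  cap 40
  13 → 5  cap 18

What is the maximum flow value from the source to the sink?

Maximum flow value: 69

augment #1: 2→0→6→14 bottleneck 3, total now 3
augment #2: 2→1→8→14 bottleneck 25, total now 28
augment #3: 2→3→8→14 bottleneck 2, total now 30
augment #4: 2→3→8→4→14 bottleneck 8, total now 38
augment #5: 2→5→8→4→14 bottleneck 5, total now 43
augment #6: 2→5→3→8→4→14 bottleneck 4, total now 47
augment #7: 2→7→5→3→8→4→14 bottleneck 4, total now 51
augment #8: 2→7→5→3→8→9→14 bottleneck 9, total now 60
augment #9: 2→7→5→3→11→9→14 bottleneck 4, total now 64
augment #10: 2→7→12→1→0→6→14 bottleneck 1, total now 65
augment #11: 2→13→5→7→12→1→0→6→14 bottleneck 4, total now 69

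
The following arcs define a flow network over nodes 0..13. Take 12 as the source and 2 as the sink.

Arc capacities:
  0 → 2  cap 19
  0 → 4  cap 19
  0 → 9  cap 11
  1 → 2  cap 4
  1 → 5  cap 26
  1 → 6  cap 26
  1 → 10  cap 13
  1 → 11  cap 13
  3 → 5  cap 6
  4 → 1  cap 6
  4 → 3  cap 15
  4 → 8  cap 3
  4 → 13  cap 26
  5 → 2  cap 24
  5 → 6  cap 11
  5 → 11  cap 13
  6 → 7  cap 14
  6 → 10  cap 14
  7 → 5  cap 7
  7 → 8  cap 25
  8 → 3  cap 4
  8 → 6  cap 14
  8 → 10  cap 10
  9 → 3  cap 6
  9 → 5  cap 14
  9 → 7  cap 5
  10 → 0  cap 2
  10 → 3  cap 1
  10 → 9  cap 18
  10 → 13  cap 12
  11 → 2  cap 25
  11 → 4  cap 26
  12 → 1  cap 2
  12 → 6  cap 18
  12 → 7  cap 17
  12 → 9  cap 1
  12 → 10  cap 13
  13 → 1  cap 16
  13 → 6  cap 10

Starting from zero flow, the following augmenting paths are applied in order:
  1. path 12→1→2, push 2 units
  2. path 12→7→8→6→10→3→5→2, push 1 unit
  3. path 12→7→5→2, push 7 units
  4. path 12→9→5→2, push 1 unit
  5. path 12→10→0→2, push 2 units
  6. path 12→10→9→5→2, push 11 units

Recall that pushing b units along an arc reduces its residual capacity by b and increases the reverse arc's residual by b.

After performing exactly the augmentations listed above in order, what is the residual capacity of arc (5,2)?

after path 1 (12→1→2, push 2): res(5,2)=24
after path 2 (12→7→8→6→10→3→5→2, push 1): res(5,2)=23
after path 3 (12→7→5→2, push 7): res(5,2)=16
after path 4 (12→9→5→2, push 1): res(5,2)=15
after path 5 (12→10→0→2, push 2): res(5,2)=15
after path 6 (12→10→9→5→2, push 11): res(5,2)=4

Residual capacity of (5,2): 4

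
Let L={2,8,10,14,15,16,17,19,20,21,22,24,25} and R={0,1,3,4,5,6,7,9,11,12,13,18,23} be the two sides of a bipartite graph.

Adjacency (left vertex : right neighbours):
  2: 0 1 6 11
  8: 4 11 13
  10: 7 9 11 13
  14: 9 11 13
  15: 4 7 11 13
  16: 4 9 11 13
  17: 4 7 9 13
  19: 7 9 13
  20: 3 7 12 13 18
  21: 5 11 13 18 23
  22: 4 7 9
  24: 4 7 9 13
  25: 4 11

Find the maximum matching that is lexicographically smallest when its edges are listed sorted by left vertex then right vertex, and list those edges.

Lex-smallest maximum matching: {(2,0), (8,4), (10,7), (14,9), (15,11), (16,13), (20,3), (21,5)}

|M| = 8 (so the lex-smallest maximum matching has 8 edges)
process left vertices in ascending order; for each, take the smallest-labelled available neighbour that still permits 8 edges overall, or leave it unmatched if none does
lex-smallest matching: {2-0, 8-4, 10-7, 14-9, 15-11, 16-13, 20-3, 21-5}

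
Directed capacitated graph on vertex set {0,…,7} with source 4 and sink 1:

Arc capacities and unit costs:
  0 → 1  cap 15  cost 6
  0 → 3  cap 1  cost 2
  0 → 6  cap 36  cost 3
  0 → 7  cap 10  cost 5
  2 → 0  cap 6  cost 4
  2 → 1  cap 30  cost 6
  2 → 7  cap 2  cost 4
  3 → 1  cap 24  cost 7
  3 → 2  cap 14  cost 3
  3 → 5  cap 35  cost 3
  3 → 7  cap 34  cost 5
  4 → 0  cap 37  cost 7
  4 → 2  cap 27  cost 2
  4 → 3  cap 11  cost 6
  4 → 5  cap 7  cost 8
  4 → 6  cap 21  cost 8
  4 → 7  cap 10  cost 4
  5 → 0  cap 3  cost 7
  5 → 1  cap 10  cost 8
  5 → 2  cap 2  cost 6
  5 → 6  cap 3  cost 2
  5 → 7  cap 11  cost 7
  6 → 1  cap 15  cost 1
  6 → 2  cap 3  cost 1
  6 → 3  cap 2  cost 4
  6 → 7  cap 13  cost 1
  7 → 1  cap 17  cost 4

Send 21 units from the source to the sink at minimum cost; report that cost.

shortest-cost path #1: 4→7→1 push 10 @ unit cost 8 (adds 80)
shortest-cost path #2: 4→2→1 push 11 @ unit cost 8 (adds 88)
total cost = 168

Minimum cost for 21 units: 168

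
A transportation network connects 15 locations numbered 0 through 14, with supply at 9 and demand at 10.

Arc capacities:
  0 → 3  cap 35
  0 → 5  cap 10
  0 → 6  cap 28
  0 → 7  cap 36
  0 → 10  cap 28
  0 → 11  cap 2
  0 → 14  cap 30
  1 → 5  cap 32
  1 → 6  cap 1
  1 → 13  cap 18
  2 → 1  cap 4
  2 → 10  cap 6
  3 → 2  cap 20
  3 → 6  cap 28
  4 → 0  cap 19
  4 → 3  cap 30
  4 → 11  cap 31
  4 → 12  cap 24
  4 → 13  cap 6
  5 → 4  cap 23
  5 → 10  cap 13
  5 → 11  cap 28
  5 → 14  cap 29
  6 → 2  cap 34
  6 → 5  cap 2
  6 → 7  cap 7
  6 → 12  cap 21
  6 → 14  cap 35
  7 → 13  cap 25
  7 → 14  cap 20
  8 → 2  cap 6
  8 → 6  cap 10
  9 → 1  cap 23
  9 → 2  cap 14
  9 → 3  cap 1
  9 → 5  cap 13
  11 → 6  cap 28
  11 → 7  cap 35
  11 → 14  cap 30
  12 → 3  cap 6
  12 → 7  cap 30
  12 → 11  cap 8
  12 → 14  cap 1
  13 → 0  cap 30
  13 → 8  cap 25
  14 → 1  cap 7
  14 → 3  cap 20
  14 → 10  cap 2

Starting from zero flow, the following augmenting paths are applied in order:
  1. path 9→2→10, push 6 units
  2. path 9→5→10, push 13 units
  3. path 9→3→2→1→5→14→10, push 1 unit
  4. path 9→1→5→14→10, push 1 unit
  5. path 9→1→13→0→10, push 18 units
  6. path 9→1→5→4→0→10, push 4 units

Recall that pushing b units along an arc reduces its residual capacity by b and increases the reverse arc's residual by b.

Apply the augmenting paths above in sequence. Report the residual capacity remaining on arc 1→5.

after path 1 (9→2→10, push 6): res(1,5)=32
after path 2 (9→5→10, push 13): res(1,5)=32
after path 3 (9→3→2→1→5→14→10, push 1): res(1,5)=31
after path 4 (9→1→5→14→10, push 1): res(1,5)=30
after path 5 (9→1→13→0→10, push 18): res(1,5)=30
after path 6 (9→1→5→4→0→10, push 4): res(1,5)=26

Residual capacity of (1,5): 26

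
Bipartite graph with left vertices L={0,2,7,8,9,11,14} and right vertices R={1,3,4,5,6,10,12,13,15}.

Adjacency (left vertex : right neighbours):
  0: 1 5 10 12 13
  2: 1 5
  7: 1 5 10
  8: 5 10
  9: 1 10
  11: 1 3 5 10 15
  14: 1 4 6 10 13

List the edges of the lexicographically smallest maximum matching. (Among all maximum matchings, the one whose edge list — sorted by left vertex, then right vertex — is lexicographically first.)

|M| = 6 (so the lex-smallest maximum matching has 6 edges)
process left vertices in ascending order; for each, take the smallest-labelled available neighbour that still permits 6 edges overall, or leave it unmatched if none does
lex-smallest matching: {0-12, 2-1, 7-5, 8-10, 11-3, 14-4}

Lex-smallest maximum matching: {(0,12), (2,1), (7,5), (8,10), (11,3), (14,4)}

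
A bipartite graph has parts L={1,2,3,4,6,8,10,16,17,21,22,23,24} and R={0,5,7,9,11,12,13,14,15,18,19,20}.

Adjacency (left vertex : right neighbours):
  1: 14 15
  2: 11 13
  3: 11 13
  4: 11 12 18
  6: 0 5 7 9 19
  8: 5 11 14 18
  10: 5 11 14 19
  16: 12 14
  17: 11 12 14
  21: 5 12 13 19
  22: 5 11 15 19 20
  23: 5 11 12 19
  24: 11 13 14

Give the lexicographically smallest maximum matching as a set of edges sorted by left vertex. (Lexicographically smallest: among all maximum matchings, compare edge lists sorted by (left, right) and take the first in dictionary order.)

|M| = 10 (so the lex-smallest maximum matching has 10 edges)
process left vertices in ascending order; for each, take the smallest-labelled available neighbour that still permits 10 edges overall, or leave it unmatched if none does
lex-smallest matching: {1-15, 2-11, 3-13, 4-12, 6-0, 8-18, 10-5, 16-14, 21-19, 22-20}

Lex-smallest maximum matching: {(1,15), (2,11), (3,13), (4,12), (6,0), (8,18), (10,5), (16,14), (21,19), (22,20)}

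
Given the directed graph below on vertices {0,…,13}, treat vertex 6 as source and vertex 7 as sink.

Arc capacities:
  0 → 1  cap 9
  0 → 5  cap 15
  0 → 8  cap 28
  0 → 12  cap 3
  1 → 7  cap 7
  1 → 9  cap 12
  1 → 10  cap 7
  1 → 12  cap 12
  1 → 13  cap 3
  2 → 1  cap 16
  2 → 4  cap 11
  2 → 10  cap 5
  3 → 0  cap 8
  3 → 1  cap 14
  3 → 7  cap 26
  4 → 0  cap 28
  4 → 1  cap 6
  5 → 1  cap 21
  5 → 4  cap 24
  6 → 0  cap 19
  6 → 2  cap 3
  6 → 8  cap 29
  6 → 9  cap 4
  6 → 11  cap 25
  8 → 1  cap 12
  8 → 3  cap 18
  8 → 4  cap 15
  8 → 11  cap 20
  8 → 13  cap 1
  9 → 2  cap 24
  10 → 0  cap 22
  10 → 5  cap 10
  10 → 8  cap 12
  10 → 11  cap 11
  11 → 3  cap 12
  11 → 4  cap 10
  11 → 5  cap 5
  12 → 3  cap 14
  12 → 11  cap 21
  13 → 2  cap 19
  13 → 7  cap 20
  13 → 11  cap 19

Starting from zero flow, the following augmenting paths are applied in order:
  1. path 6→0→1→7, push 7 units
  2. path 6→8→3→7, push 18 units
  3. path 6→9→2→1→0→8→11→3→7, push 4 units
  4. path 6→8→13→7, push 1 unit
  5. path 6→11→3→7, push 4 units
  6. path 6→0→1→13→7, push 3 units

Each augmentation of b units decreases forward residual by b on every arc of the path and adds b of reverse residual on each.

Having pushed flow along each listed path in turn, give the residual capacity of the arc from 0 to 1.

Residual capacity of (0,1): 3

after path 1 (6→0→1→7, push 7): res(0,1)=2
after path 2 (6→8→3→7, push 18): res(0,1)=2
after path 3 (6→9→2→1→0→8→11→3→7, push 4): res(0,1)=6
after path 4 (6→8→13→7, push 1): res(0,1)=6
after path 5 (6→11→3→7, push 4): res(0,1)=6
after path 6 (6→0→1→13→7, push 3): res(0,1)=3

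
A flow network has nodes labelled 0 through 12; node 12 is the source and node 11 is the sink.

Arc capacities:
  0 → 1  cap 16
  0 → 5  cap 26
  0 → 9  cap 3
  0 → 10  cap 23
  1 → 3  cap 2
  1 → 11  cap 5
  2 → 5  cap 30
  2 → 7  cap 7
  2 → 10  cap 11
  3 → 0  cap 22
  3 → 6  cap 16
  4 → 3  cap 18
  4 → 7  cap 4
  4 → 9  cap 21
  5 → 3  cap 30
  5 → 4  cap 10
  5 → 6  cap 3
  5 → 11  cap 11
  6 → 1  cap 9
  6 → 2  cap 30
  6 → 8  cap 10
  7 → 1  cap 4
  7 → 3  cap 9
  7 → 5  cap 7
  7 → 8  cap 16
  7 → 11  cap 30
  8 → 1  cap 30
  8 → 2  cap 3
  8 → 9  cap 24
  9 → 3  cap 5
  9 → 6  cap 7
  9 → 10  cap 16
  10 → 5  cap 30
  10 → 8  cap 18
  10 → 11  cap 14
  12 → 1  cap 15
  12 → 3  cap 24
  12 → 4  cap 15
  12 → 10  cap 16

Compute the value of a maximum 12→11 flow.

Maximum flow value: 41

augment #1: 12→1→11 bottleneck 5, total now 5
augment #2: 12→10→11 bottleneck 14, total now 19
augment #3: 12→4→7→11 bottleneck 4, total now 23
augment #4: 12→10→5→11 bottleneck 2, total now 25
augment #5: 12→3→0→5→11 bottleneck 9, total now 34
augment #6: 12→3→6→2→7→11 bottleneck 7, total now 41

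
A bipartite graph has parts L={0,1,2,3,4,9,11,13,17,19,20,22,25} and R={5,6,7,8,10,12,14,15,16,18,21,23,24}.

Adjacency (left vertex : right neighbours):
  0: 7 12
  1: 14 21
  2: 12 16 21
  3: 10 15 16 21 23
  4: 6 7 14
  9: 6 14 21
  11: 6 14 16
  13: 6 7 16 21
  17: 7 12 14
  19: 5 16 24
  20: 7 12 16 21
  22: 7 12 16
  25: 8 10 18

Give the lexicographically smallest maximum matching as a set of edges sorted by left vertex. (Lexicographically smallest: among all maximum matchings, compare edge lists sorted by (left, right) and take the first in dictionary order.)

|M| = 9 (so the lex-smallest maximum matching has 9 edges)
process left vertices in ascending order; for each, take the smallest-labelled available neighbour that still permits 9 edges overall, or leave it unmatched if none does
lex-smallest matching: {0-7, 1-14, 2-12, 3-10, 4-6, 9-21, 11-16, 19-5, 25-8}

Lex-smallest maximum matching: {(0,7), (1,14), (2,12), (3,10), (4,6), (9,21), (11,16), (19,5), (25,8)}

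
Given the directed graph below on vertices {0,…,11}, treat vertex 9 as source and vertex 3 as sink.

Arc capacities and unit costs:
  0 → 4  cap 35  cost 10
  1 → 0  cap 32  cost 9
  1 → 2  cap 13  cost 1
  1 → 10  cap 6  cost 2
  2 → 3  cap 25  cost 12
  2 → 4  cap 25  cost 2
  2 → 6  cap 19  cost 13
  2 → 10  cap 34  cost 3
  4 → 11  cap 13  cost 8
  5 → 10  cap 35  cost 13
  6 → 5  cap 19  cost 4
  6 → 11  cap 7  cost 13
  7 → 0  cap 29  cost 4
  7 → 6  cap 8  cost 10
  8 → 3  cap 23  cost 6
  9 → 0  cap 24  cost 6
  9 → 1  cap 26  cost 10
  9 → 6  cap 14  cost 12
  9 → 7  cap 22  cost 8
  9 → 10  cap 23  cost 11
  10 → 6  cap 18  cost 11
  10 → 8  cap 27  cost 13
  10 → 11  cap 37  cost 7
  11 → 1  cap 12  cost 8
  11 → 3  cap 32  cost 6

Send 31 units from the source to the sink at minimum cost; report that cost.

shortest-cost path #1: 9→1→2→3 push 13 @ unit cost 23 (adds 299)
shortest-cost path #2: 9→10→11→3 push 18 @ unit cost 24 (adds 432)
total cost = 731

Minimum cost for 31 units: 731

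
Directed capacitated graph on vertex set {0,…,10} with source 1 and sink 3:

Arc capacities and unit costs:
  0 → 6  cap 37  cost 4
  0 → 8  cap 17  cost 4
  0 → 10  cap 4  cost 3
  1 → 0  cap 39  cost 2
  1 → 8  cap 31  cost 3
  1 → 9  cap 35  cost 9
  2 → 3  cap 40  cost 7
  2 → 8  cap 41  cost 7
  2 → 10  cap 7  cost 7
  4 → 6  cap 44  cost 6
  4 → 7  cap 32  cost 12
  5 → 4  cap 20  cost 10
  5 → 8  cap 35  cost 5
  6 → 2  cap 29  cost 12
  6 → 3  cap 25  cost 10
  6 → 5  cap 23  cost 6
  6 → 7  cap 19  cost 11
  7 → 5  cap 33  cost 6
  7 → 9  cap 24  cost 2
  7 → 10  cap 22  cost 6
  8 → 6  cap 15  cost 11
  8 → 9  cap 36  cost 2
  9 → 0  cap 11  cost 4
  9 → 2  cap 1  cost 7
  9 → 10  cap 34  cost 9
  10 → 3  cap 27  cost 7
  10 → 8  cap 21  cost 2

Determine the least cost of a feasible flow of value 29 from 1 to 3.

shortest-cost path #1: 1→0→10→3 push 4 @ unit cost 12 (adds 48)
shortest-cost path #2: 1→0→6→3 push 25 @ unit cost 16 (adds 400)
total cost = 448

Minimum cost for 29 units: 448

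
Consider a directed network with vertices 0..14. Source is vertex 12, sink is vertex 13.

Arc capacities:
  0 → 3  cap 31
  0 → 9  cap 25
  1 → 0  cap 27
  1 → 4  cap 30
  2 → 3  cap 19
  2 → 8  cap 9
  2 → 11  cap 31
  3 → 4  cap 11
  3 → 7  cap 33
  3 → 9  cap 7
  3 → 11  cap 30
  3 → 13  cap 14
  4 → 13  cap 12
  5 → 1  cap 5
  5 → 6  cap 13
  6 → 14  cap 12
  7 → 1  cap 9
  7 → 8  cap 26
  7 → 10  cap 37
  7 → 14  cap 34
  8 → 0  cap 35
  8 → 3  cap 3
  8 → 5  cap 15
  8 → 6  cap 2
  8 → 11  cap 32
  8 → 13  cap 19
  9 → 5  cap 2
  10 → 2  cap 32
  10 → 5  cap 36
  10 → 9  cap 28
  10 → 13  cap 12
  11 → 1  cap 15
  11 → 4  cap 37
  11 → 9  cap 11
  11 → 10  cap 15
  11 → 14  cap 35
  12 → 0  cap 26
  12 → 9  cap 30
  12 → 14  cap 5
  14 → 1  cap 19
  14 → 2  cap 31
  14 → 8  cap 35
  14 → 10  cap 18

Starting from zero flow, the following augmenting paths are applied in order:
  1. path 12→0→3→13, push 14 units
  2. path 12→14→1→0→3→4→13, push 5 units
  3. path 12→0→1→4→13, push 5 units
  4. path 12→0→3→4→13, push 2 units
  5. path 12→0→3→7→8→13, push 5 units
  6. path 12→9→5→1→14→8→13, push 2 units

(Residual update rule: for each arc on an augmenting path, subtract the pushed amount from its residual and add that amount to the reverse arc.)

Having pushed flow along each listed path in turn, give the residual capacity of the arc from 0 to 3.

Residual capacity of (0,3): 5

after path 1 (12→0→3→13, push 14): res(0,3)=17
after path 2 (12→14→1→0→3→4→13, push 5): res(0,3)=12
after path 3 (12→0→1→4→13, push 5): res(0,3)=12
after path 4 (12→0→3→4→13, push 2): res(0,3)=10
after path 5 (12→0→3→7→8→13, push 5): res(0,3)=5
after path 6 (12→9→5→1→14→8→13, push 2): res(0,3)=5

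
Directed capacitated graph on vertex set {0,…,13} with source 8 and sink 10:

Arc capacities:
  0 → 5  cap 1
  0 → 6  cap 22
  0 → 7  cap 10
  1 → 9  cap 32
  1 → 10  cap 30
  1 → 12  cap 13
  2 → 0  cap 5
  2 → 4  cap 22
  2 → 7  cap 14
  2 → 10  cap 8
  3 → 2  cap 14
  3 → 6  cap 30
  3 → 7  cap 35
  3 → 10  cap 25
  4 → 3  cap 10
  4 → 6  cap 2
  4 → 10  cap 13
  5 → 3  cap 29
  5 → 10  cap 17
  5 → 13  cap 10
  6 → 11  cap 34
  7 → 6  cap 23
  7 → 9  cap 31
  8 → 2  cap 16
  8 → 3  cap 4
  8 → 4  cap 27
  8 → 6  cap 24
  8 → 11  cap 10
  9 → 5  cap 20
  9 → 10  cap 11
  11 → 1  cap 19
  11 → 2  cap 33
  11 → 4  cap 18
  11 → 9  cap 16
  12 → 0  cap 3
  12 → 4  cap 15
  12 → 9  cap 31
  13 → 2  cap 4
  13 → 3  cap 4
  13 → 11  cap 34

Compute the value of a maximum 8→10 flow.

Maximum flow value: 79

augment #1: 8→2→10 bottleneck 8, total now 8
augment #2: 8→3→10 bottleneck 4, total now 12
augment #3: 8→4→10 bottleneck 13, total now 25
augment #4: 8→4→3→10 bottleneck 10, total now 35
augment #5: 8→11→1→10 bottleneck 10, total now 45
augment #6: 8→2→0→5→10 bottleneck 1, total now 46
augment #7: 8→2→7→9→10 bottleneck 7, total now 53
augment #8: 8→6→11→1→10 bottleneck 9, total now 62
augment #9: 8→6→11→9→10 bottleneck 4, total now 66
augment #10: 8→6→11→9→5→10 bottleneck 11, total now 77
augment #11: 8→4→6→11→9→5→10 bottleneck 1, total now 78
augment #12: 8→4→6→11→2→7→9→5→10 bottleneck 1, total now 79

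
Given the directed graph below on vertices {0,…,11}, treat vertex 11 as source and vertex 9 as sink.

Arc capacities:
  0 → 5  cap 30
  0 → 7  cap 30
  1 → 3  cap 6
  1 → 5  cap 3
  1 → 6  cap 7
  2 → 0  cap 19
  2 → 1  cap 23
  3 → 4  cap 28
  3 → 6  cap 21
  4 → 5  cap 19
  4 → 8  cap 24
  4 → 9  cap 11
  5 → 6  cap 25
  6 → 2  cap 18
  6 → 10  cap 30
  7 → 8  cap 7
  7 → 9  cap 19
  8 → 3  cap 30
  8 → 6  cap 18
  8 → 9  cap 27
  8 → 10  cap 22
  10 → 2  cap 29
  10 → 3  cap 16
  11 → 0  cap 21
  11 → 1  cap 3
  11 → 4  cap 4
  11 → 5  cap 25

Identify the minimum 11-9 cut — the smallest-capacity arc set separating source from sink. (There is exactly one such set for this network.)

augment #1: 11→4→9 push 4
augment #2: 11→0→7→9 push 19
augment #3: 11→0→7→8→9 push 2
augment #4: 11→1→3→4→9 push 3
augment #5: 11→5→6→10→3→4→9 push 4
augment #6: 11→5→6→2→0→7→8→9 push 5
augment #7: 11→5→6→10→3→4→8→9 push 12
augment #8: 11→5→6→2→1→3→4→8→9 push 3
max flow = 52; residual-reachable set from 11 gives S-side
cut edges (S→T): {(1,3), (7,8), (7,9), (10,3), (11,4)} total cap 52

Min-cut arcs: {(1,3), (7,8), (7,9), (10,3), (11,4)} (total capacity 52)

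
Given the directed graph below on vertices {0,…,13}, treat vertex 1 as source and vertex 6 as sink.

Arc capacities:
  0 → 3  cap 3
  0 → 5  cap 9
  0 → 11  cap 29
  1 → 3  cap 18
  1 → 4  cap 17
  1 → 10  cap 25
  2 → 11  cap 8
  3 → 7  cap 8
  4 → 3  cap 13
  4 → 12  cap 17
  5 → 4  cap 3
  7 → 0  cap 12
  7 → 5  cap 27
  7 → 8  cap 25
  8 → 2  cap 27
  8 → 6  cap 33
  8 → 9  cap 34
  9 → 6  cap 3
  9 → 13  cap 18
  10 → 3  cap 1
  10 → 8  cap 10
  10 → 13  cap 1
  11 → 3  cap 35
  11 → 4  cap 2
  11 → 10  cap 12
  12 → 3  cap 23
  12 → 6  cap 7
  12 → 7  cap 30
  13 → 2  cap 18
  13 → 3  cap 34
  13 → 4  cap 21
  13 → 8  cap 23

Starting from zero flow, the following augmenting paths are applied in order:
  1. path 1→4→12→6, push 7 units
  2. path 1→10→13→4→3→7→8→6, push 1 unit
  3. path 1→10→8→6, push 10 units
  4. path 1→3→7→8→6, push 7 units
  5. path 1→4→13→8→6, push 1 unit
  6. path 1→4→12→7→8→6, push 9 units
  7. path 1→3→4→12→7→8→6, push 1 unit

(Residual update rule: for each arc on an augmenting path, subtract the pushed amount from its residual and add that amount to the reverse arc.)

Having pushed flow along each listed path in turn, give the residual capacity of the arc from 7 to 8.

after path 1 (1→4→12→6, push 7): res(7,8)=25
after path 2 (1→10→13→4→3→7→8→6, push 1): res(7,8)=24
after path 3 (1→10→8→6, push 10): res(7,8)=24
after path 4 (1→3→7→8→6, push 7): res(7,8)=17
after path 5 (1→4→13→8→6, push 1): res(7,8)=17
after path 6 (1→4→12→7→8→6, push 9): res(7,8)=8
after path 7 (1→3→4→12→7→8→6, push 1): res(7,8)=7

Residual capacity of (7,8): 7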